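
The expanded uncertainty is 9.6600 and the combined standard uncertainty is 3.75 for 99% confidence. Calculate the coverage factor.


k = U / uc
k = 9.6600 / 3.75
k = 2.576

2.576


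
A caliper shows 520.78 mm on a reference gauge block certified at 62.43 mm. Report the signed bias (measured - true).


Systematic error = measured - true
= 520.78 - 62.43
= 458.3500

458.3500


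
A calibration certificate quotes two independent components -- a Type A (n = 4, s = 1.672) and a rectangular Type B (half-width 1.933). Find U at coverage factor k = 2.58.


u_A = s / sqrt(n) = 1.672 / sqrt(4) = 0.836
u_B = half_width / sqrt(3) = 1.933 / sqrt(3) = 1.1160181
uc = sqrt(u_A^2 + u_B^2) = sqrt(0.836^2 + 1.1160181^2) = 1.3944147
U = k * uc = 2.58 * 1.3944147
U = 3.5976

3.5976


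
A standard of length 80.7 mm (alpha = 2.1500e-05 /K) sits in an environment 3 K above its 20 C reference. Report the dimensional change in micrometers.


dL = L * alpha * dT
= 80.7 * 2.1500e-05 * 3
= 0.0052052 mm
dL_um = 0.0052052 * 1000 = 5.2052 um

5.2052


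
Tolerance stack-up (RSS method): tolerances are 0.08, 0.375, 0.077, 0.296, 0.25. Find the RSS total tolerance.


RSS = sqrt(0.08^2 + 0.375^2 + 0.077^2 + 0.296^2 + 0.25^2)
= sqrt(0.30307)
= 0.5505

0.5505


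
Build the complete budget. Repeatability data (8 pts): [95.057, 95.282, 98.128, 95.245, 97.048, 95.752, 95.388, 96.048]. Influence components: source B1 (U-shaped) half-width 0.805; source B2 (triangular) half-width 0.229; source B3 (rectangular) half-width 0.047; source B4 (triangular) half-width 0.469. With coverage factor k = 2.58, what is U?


mean = (95.057 + 95.282 + 98.128 + 95.245 + 97.048 + 95.752 + 95.388 + 96.048) / 8 = 95.9935
s = sqrt(sum((x - mean)^2)/(n-1)) = 1.0716809
u_A = s / sqrt(n) = 1.0716809 / sqrt(8) = 0.37889642
u_B1 = 0.805 / sqrt(2) = 0.56922096
u_B2 = 0.229 / sqrt(6) = 0.093488859
u_B3 = 0.047 / sqrt(3) = 0.027135463
u_B4 = 0.469 / sqrt(6) = 0.19146845
uc = sqrt(0.37889642^2 + 0.56922096^2 + 0.093488859^2 + 0.027135463^2 + 0.19146845^2) = 0.71673682
U = k * uc = 2.58 * 0.71673682
U = 1.8492

1.8492


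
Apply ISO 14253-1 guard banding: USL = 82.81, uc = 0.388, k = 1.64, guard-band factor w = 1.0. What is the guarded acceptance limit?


U = k * uc = 1.64 * 0.388 = 0.63632
guard band g = w * U = 1.0 * 0.63632 = 0.63632
AL = USL - g = 82.81 - 0.63632
AL = 82.1737

82.1737


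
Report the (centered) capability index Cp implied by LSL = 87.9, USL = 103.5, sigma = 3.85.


Cp = (USL - LSL) / (6 * sigma)
= (103.5 - 87.9) / (6 * 3.85)
= 15.6000 / 23.1000
= 0.6753

0.6753


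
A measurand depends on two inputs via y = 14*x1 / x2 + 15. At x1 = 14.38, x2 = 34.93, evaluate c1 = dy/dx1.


y = 14*x1 / x2 + 15
dy/dx1 = 14/x2
Evaluate at x2 = 34.93: c1 = 14 / 34.93
c1 = 0.4008

0.4008


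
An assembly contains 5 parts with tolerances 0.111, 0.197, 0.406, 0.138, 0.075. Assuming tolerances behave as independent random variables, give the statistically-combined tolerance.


RSS = sqrt(0.111^2 + 0.197^2 + 0.406^2 + 0.138^2 + 0.075^2)
= sqrt(0.240635)
= 0.4905

0.4905


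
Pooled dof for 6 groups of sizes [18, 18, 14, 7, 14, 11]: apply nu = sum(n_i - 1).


nu = sum_i (n_i - 1)
nu = ((18 - 1) + (18 - 1) + (14 - 1) + (7 - 1) + (14 - 1) + (11 - 1))
nu = 17 + 17 + 13 + 6 + 13 + 10
nu = 76

76


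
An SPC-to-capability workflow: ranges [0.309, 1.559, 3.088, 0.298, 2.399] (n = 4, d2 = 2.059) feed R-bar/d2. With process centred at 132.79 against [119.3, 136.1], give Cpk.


R_bar = (0.309 + 1.559 + 3.088 + 0.298 + 2.399) / 5 = 1.5306
sigma = R_bar / d2 = 1.5306 / 2.059 = 0.74337057
Cp = (USL - LSL)/(6*sigma) = (136.1 - 119.3)/(6*0.74337057) = 3.7666
Cpu = (136.1 - 132.79)/(3*0.74337057) = 1.4842
Cpl = (132.79 - 119.3)/(3*0.74337057) = 6.0490
Cpk = min(Cpu, Cpl) = 1.4842

1.4842


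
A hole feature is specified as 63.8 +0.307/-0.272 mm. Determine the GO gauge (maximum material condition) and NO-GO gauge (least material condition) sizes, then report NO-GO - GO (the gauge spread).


GO = nominal - lower_tol (smallest hole = maximum material condition)
GO = 63.8 - 0.272 = 63.528
NO-GO = nominal + upper_tol (largest hole = least material condition)
NO-GO = 63.8 + 0.307 = 64.107
spread = NO-GO - GO = 64.107 - 63.528 = 0.5790

0.5790


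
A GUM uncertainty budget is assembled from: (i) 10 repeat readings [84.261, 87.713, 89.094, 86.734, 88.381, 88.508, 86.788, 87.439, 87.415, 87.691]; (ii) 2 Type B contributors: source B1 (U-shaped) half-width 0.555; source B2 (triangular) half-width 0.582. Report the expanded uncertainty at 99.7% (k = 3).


mean = (84.261 + 87.713 + 89.094 + 86.734 + 88.381 + 88.508 + 86.788 + 87.439 + 87.415 + 87.691) / 10 = 87.4024
s = sqrt(sum((x - mean)^2)/(n-1)) = 1.3298045
u_A = s / sqrt(n) = 1.3298045 / sqrt(10) = 0.42052111
u_B1 = 0.555 / sqrt(2) = 0.39244426
u_B2 = 0.582 / sqrt(6) = 0.23760051
uc = sqrt(0.42052111^2 + 0.39244426^2 + 0.23760051^2) = 0.62233793
U = k * uc = 3 * 0.62233793
U = 1.8670

1.8670


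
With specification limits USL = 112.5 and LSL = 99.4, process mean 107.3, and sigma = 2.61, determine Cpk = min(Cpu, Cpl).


Cpu = (USL - mean) / (3*sigma) = (112.5 - 107.3) / (3*2.61) = 0.6641
Cpl = (mean - LSL) / (3*sigma) = (107.3 - 99.4) / (3*2.61) = 1.0089
Cpk = min(Cpu, Cpl) = 0.6641

0.6641


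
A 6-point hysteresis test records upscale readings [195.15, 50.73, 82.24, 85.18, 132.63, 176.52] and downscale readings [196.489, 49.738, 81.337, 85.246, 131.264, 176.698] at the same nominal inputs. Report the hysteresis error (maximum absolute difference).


|195.15 - 196.489| = 1.3390
|50.73 - 49.738| = 0.9920
|82.24 - 81.337| = 0.9030
|85.18 - 85.246| = 0.0660
|132.63 - 131.264| = 1.3660
|176.52 - 176.698| = 0.1780
hysteresis = max(diffs) = 1.3660

1.3660


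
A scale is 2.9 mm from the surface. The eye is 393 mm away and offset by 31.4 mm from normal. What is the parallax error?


error = h * offset / d
= 2.9 * 31.4 / 393
= 0.2317

0.2317


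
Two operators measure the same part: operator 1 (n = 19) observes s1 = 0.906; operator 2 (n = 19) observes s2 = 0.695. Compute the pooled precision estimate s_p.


s_p = sqrt(((n1-1)*s1^2 + (n2-1)*s2^2) / (n1+n2-2))
numerator = (19-1)*0.906^2 + (19-1)*0.695^2 = 14.775048 + 8.69445 = 23.469498
denominator = 19 + 19 - 2 = 36
s_p^2 = 23.469498 / 36 = 0.6519305
s_p = sqrt(0.6519305) = 0.8074

0.8074


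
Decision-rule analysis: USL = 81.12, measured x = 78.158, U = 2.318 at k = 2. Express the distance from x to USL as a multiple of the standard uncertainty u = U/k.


u = U / k = 2.318 / 2 = 1.159
margin = |USL - x| = |81.12 - 78.158| = 2.962
z = margin / u = 2.962 / 1.159
z = 2.5557

2.5557


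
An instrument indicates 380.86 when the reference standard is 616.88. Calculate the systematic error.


Systematic error = measured - true
= 380.86 - 616.88
= -236.0200

-236.0200


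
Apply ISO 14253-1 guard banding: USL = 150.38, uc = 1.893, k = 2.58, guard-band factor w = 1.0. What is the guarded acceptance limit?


U = k * uc = 2.58 * 1.893 = 4.88394
guard band g = w * U = 1.0 * 4.88394 = 4.88394
AL = USL - g = 150.38 - 4.88394
AL = 145.4961

145.4961


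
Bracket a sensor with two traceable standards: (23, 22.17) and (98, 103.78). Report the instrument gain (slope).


slope = (y2 - y1) / (x2 - x1)
= (103.78 - 22.17) / (98 - 23)
= 81.6100 / 75
= 1.0881

1.0881


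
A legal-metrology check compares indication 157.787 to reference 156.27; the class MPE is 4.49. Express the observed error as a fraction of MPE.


e = indication - reference = 157.787 - 156.27 = 1.5170
|e| = 1.5170
ratio = |e| / MPE = 1.5170 / 4.49
ratio = 0.3379

0.3379


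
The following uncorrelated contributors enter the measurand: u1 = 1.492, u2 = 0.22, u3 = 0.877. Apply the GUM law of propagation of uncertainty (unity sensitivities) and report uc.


uc = sqrt(1.492^2 + 0.22^2 + 0.877^2)
uc = sqrt(3.043593)
uc = 1.7446

1.7446


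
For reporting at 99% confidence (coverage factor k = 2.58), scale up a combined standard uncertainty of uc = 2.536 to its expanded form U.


U = k * uc
U = 2.58 * 2.536
U = 6.5429

6.5429


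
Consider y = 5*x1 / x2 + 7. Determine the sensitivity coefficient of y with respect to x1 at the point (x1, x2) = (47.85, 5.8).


y = 5*x1 / x2 + 7
dy/dx1 = 5/x2
Evaluate at x2 = 5.8: c1 = 5 / 5.8
c1 = 0.8621

0.8621


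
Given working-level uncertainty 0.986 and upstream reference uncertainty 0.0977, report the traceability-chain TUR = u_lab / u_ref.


TUR = u_lab / u_ref
= 0.986 / 0.0977
= 10.0921

10.0921


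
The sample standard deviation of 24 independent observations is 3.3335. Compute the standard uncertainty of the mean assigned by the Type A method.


u_A = s / sqrt(n)
u_A = 3.3335 / sqrt(24)
u_A = 3.3335 / 4.8989795
u_A = 0.6804

0.6804


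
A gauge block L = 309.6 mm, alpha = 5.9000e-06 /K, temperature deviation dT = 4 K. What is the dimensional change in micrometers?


dL = L * alpha * dT
= 309.6 * 5.9000e-06 * 4
= 0.0073066 mm
dL_um = 0.0073066 * 1000 = 7.3066 um

7.3066


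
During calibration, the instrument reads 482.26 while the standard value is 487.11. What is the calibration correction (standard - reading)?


Correction = standard - reading
= 487.11 - 482.26
= 4.8500

4.8500


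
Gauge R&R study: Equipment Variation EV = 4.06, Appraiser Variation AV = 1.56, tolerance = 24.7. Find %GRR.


GRR = sqrt(EV^2 + AV^2) = sqrt(4.06^2 + 1.56^2) = 4.3493908
%GRR = GRR / tol * 100 = 4.3493908 / 24.7 * 100
%GRR = 17.6089

17.6089


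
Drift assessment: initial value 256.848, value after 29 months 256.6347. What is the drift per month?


rate = (v2 - v1) / months
= (256.6347 - 256.848) / 29
= -0.2133 / 29
= -0.0074

-0.0074


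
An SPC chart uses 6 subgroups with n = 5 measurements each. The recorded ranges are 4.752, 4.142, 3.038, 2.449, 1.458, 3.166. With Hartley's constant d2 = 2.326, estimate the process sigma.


R_bar = (4.752 + 4.142 + 3.038 + 2.449 + 1.458 + 3.166) / 6
R_bar = 19.005 / 6 = 3.1675
sigma_hat = R_bar / d2 = 3.1675 / 2.326 = 1.3618

1.3618


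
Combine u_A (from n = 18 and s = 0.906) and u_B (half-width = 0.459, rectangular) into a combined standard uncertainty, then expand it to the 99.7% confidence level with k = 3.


u_A = s / sqrt(n) = 0.906 / sqrt(18) = 0.21354625
u_B = half_width / sqrt(3) = 0.459 / sqrt(3) = 0.26500377
uc = sqrt(u_A^2 + u_B^2) = sqrt(0.21354625^2 + 0.26500377^2) = 0.3403366
U = k * uc = 3 * 0.3403366
U = 1.0210

1.0210


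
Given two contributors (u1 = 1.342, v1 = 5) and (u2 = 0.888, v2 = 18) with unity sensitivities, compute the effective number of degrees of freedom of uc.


uc = sqrt(u1^2 + u2^2) = sqrt(1.342^2 + 0.888^2) = 1.6091948
v_eff = uc^4 / (u1^4/v1 + u2^4/v2)
= 1.6091948^4 / (1.342^4/5 + 0.888^4/18)
= 6.7055512 / 0.6832388
v_eff = 9.8144

9.8144


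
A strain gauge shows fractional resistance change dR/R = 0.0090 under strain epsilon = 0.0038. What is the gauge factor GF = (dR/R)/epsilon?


GF = (dR/R) / epsilon
= 0.0090 / 0.0038
= 2.3684

2.3684


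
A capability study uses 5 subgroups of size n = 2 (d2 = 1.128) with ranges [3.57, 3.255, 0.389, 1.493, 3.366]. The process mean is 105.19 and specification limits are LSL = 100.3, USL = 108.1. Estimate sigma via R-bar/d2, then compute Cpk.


R_bar = (3.57 + 3.255 + 0.389 + 1.493 + 3.366) / 5 = 2.4146
sigma = R_bar / d2 = 2.4146 / 1.128 = 2.1406028
Cp = (USL - LSL)/(6*sigma) = (108.1 - 100.3)/(6*2.1406028) = 0.6073
Cpu = (108.1 - 105.19)/(3*2.1406028) = 0.4531
Cpl = (105.19 - 100.3)/(3*2.1406028) = 0.7615
Cpk = min(Cpu, Cpl) = 0.4531

0.4531


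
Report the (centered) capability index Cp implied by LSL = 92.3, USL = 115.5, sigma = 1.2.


Cp = (USL - LSL) / (6 * sigma)
= (115.5 - 92.3) / (6 * 1.2)
= 23.2000 / 7.2000
= 3.2222

3.2222


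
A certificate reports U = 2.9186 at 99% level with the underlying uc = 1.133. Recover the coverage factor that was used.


k = U / uc
k = 2.9186 / 1.133
k = 2.576

2.576


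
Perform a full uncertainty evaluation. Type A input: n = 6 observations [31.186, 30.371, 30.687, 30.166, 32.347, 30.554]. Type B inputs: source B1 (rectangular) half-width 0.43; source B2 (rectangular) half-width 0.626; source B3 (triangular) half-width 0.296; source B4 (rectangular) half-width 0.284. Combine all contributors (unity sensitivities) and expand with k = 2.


mean = (31.186 + 30.371 + 30.687 + 30.166 + 32.347 + 30.554) / 6 = 30.88516667
s = sqrt(sum((x - mean)^2)/(n-1)) = 0.79472849
u_A = s / sqrt(n) = 0.79472849 / sqrt(6) = 0.32444655
u_B1 = 0.43 / sqrt(3) = 0.24826062
u_B2 = 0.626 / sqrt(3) = 0.36142127
u_B3 = 0.296 / sqrt(6) = 0.12084149
u_B4 = 0.284 / sqrt(3) = 0.16396748
uc = sqrt(0.32444655^2 + 0.24826062^2 + 0.36142127^2 + 0.12084149^2 + 0.16396748^2) = 0.58224757
U = k * uc = 2 * 0.58224757
U = 1.1645

1.1645


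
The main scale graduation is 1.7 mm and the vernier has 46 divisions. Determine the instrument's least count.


LC = MSD / n_div
= 1.7 / 46
= 0.0370

0.0370


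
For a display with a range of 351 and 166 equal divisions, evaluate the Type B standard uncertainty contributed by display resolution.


resolution = range / divisions
resolution = 351 / 166 = 2.1144578
u_res = resolution / (2*sqrt(3))
u_res = 2.1144578 / 3.4641016
u_res = 0.6104

0.6104


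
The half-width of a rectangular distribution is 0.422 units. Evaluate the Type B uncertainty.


u_B = half_width / sqrt(3)
u_B = 0.422 / 1.7320508
u_B = 0.2436

0.2436


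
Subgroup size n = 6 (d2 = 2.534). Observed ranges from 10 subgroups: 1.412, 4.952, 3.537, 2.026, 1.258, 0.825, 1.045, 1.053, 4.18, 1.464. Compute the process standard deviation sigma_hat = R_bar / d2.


R_bar = (1.412 + 4.952 + 3.537 + 2.026 + 1.258 + 0.825 + 1.045 + 1.053 + 4.18 + 1.464) / 10
R_bar = 21.752 / 10 = 2.1752
sigma_hat = R_bar / d2 = 2.1752 / 2.534 = 0.8584

0.8584


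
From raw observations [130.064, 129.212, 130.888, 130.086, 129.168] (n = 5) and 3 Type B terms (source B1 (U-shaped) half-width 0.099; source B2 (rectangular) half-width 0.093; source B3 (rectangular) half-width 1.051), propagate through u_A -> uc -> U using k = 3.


mean = (130.064 + 129.212 + 130.888 + 130.086 + 129.168) / 5 = 129.8836
s = sqrt(sum((x - mean)^2)/(n-1)) = 0.71509776
u_A = s / sqrt(n) = 0.71509776 / sqrt(5) = 0.31980144
u_B1 = 0.099 / sqrt(2) = 0.070003571
u_B2 = 0.093 / sqrt(3) = 0.053693575
u_B3 = 1.051 / sqrt(3) = 0.60679513
uc = sqrt(0.31980144^2 + 0.070003571^2 + 0.053693575^2 + 0.60679513^2) = 0.69156113
U = k * uc = 3 * 0.69156113
U = 2.0747

2.0747


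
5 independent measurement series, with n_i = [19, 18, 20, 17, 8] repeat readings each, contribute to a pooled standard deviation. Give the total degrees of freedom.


nu = sum_i (n_i - 1)
nu = ((19 - 1) + (18 - 1) + (20 - 1) + (17 - 1) + (8 - 1))
nu = 18 + 17 + 19 + 16 + 7
nu = 77

77


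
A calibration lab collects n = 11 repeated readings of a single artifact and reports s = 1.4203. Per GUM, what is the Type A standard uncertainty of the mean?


u_A = s / sqrt(n)
u_A = 1.4203 / sqrt(11)
u_A = 1.4203 / 3.3166248
u_A = 0.4282

0.4282


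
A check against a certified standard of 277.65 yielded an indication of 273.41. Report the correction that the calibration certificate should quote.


Correction = standard - reading
= 277.65 - 273.41
= 4.2400

4.2400


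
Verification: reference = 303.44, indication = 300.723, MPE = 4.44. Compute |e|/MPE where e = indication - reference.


e = indication - reference = 300.723 - 303.44 = -2.7170
|e| = 2.7170
ratio = |e| / MPE = 2.7170 / 4.44
ratio = 0.6119

0.6119


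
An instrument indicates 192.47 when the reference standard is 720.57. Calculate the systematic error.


Systematic error = measured - true
= 192.47 - 720.57
= -528.1000

-528.1000


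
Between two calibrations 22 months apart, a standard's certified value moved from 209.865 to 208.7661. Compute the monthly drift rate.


rate = (v2 - v1) / months
= (208.7661 - 209.865) / 22
= -1.0989 / 22
= -0.0500

-0.0500


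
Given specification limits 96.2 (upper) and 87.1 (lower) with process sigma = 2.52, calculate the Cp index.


Cp = (USL - LSL) / (6 * sigma)
= (96.2 - 87.1) / (6 * 2.52)
= 9.1000 / 15.1200
= 0.6019

0.6019


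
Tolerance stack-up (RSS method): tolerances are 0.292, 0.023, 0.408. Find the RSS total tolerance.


RSS = sqrt(0.292^2 + 0.023^2 + 0.408^2)
= sqrt(0.252257)
= 0.5023

0.5023


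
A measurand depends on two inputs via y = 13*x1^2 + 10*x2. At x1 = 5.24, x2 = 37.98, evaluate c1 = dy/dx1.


y = 13*x1^2 + 10*x2
dy/dx1 = 2*13*x1
Evaluate at x1 = 5.24: c1 = 26 * 5.24
c1 = 136.2400

136.2400


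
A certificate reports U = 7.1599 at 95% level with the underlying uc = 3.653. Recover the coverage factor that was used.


k = U / uc
k = 7.1599 / 3.653
k = 1.96

1.96


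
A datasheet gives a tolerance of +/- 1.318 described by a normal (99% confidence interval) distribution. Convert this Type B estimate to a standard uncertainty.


u_B = half_width / 2.576
u_B = 1.318 / 2.576
u_B = 0.5116

0.5116


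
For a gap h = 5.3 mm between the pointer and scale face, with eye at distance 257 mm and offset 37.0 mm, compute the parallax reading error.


error = h * offset / d
= 5.3 * 37.0 / 257
= 0.7630

0.7630


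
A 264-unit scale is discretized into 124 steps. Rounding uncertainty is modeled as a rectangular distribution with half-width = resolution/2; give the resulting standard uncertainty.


resolution = range / divisions
resolution = 264 / 124 = 2.1290323
u_res = resolution / (2*sqrt(3))
u_res = 2.1290323 / 3.4641016
u_res = 0.6146

0.6146


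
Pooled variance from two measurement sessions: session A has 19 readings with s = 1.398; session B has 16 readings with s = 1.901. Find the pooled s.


s_p = sqrt(((n1-1)*s1^2 + (n2-1)*s2^2) / (n1+n2-2))
numerator = (19-1)*1.398^2 + (16-1)*1.901^2 = 35.179272 + 54.207015 = 89.386287
denominator = 19 + 16 - 2 = 33
s_p^2 = 89.386287 / 33 = 2.7086754
s_p = sqrt(2.7086754) = 1.6458

1.6458


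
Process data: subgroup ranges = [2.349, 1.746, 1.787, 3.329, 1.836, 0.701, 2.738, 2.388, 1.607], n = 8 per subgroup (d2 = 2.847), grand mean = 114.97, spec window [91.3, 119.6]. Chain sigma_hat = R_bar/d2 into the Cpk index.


R_bar = (2.349 + 1.746 + 1.787 + 3.329 + 1.836 + 0.701 + 2.738 + 2.388 + 1.607) / 9 = 2.0534444
sigma = R_bar / d2 = 2.0534444 / 2.847 = 0.72126603
Cp = (USL - LSL)/(6*sigma) = (119.6 - 91.3)/(6*0.72126603) = 6.5394
Cpu = (119.6 - 114.97)/(3*0.72126603) = 2.1398
Cpl = (114.97 - 91.3)/(3*0.72126603) = 10.9391
Cpk = min(Cpu, Cpl) = 2.1398

2.1398


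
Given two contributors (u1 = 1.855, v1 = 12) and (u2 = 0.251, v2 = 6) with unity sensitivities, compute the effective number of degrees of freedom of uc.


uc = sqrt(u1^2 + u2^2) = sqrt(1.855^2 + 0.251^2) = 1.8719044
v_eff = uc^4 / (u1^4/v1 + u2^4/v2)
= 1.8719044^4 / (1.855^4/12 + 0.251^4/6)
= 12.278199 / 0.98738261
v_eff = 12.4351

12.4351


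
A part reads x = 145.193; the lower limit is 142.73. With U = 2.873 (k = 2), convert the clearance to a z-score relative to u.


u = U / k = 2.873 / 2 = 1.4365
margin = |LSL - x| = |142.73 - 145.193| = 2.463
z = margin / u = 2.463 / 1.4365
z = 1.7146

1.7146


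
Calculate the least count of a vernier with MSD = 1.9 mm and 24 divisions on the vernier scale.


LC = MSD / n_div
= 1.9 / 24
= 0.0792

0.0792


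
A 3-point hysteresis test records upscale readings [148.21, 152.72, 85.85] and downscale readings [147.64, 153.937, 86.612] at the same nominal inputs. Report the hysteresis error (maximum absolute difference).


|148.21 - 147.64| = 0.5700
|152.72 - 153.937| = 1.2170
|85.85 - 86.612| = 0.7620
hysteresis = max(diffs) = 1.2170

1.2170


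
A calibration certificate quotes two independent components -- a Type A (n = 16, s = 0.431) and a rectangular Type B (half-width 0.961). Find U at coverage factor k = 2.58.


u_A = s / sqrt(n) = 0.431 / sqrt(16) = 0.10775
u_B = half_width / sqrt(3) = 0.961 / sqrt(3) = 0.55483361
uc = sqrt(u_A^2 + u_B^2) = sqrt(0.10775^2 + 0.55483361^2) = 0.56519943
U = k * uc = 2.58 * 0.56519943
U = 1.4582

1.4582


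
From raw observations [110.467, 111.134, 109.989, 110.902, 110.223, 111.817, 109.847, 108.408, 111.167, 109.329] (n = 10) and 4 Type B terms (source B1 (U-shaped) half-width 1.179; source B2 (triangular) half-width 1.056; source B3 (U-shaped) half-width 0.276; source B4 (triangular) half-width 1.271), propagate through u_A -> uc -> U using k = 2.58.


mean = (110.467 + 111.134 + 109.989 + 110.902 + 110.223 + 111.817 + 109.847 + 108.408 + 111.167 + 109.329) / 10 = 110.3283
s = sqrt(sum((x - mean)^2)/(n-1)) = 0.99784112
u_A = s / sqrt(n) = 0.99784112 / sqrt(10) = 0.31554507
u_B1 = 1.179 / sqrt(2) = 0.8336789
u_B2 = 1.056 / sqrt(6) = 0.43111019
u_B3 = 0.276 / sqrt(2) = 0.19516147
u_B4 = 1.271 / sqrt(6) = 0.51888358
uc = sqrt(0.31554507^2 + 0.8336789^2 + 0.43111019^2 + 0.19516147^2 + 0.51888358^2) = 1.134801
U = k * uc = 2.58 * 1.134801
U = 2.9278

2.9278


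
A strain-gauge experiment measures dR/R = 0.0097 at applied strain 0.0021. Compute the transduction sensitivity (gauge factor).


GF = (dR/R) / epsilon
= 0.0097 / 0.0021
= 4.6190

4.6190


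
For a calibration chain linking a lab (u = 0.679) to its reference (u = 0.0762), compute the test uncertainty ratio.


TUR = u_lab / u_ref
= 0.679 / 0.0762
= 8.9108

8.9108


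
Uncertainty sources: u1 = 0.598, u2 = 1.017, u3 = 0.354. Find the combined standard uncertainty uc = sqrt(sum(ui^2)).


uc = sqrt(0.598^2 + 1.017^2 + 0.354^2)
uc = sqrt(1.517209)
uc = 1.2318

1.2318


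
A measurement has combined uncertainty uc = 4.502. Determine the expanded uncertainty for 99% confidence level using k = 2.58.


U = k * uc
U = 2.58 * 4.502
U = 11.6152

11.6152


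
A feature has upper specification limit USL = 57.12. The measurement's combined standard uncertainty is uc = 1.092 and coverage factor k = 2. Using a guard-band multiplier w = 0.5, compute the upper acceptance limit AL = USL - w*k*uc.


U = k * uc = 2 * 1.092 = 2.184
guard band g = w * U = 0.5 * 2.184 = 1.092
AL = USL - g = 57.12 - 1.092
AL = 56.0280

56.0280


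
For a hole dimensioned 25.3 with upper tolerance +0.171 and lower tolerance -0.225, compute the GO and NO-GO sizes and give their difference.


GO = nominal - lower_tol (smallest hole = maximum material condition)
GO = 25.3 - 0.225 = 25.075
NO-GO = nominal + upper_tol (largest hole = least material condition)
NO-GO = 25.3 + 0.171 = 25.471
spread = NO-GO - GO = 25.471 - 25.075 = 0.3960

0.3960


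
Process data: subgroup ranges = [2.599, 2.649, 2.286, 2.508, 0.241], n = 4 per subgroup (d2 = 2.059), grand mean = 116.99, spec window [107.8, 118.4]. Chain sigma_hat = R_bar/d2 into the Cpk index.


R_bar = (2.599 + 2.649 + 2.286 + 2.508 + 0.241) / 5 = 2.0566
sigma = R_bar / d2 = 2.0566 / 2.059 = 0.99883439
Cp = (USL - LSL)/(6*sigma) = (118.4 - 107.8)/(6*0.99883439) = 1.7687
Cpu = (118.4 - 116.99)/(3*0.99883439) = 0.4705
Cpl = (116.99 - 107.8)/(3*0.99883439) = 3.0669
Cpk = min(Cpu, Cpl) = 0.4705

0.4705


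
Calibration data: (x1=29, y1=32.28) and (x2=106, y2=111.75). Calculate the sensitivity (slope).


slope = (y2 - y1) / (x2 - x1)
= (111.75 - 32.28) / (106 - 29)
= 79.4700 / 77
= 1.0321

1.0321


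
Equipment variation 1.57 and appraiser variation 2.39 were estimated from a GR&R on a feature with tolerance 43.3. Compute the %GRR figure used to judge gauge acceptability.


GRR = sqrt(EV^2 + AV^2) = sqrt(1.57^2 + 2.39^2) = 2.8595454
%GRR = GRR / tol * 100 = 2.8595454 / 43.3 * 100
%GRR = 6.6040

6.6040


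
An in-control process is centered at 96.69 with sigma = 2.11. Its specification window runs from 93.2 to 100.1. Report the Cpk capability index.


Cpu = (USL - mean) / (3*sigma) = (100.1 - 96.69) / (3*2.11) = 0.5387
Cpl = (mean - LSL) / (3*sigma) = (96.69 - 93.2) / (3*2.11) = 0.5513
Cpk = min(Cpu, Cpl) = 0.5387

0.5387


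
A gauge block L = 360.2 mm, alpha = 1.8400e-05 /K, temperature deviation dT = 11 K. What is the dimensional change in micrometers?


dL = L * alpha * dT
= 360.2 * 1.8400e-05 * 11
= 0.0729045 mm
dL_um = 0.0729045 * 1000 = 72.9045 um

72.9045


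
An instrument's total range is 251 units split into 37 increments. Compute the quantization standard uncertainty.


resolution = range / divisions
resolution = 251 / 37 = 6.7837838
u_res = resolution / (2*sqrt(3))
u_res = 6.7837838 / 3.4641016
u_res = 1.9583

1.9583


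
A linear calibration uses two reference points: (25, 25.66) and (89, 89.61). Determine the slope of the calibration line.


slope = (y2 - y1) / (x2 - x1)
= (89.61 - 25.66) / (89 - 25)
= 63.9500 / 64
= 0.9992

0.9992


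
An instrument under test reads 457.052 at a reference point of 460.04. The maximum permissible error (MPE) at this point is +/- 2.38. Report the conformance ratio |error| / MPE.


e = indication - reference = 457.052 - 460.04 = -2.9880
|e| = 2.9880
ratio = |e| / MPE = 2.9880 / 2.38
ratio = 1.2555

1.2555


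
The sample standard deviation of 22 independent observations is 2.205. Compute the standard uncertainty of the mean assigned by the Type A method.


u_A = s / sqrt(n)
u_A = 2.205 / sqrt(22)
u_A = 2.205 / 4.6904158
u_A = 0.4701

0.4701


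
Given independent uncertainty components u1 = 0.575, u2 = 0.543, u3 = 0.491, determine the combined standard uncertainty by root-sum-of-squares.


uc = sqrt(0.575^2 + 0.543^2 + 0.491^2)
uc = sqrt(0.866555)
uc = 0.9309

0.9309


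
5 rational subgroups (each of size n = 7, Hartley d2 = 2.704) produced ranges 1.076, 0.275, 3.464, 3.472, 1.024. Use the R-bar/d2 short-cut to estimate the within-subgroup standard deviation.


R_bar = (1.076 + 0.275 + 3.464 + 3.472 + 1.024) / 5
R_bar = 9.311 / 5 = 1.8622
sigma_hat = R_bar / d2 = 1.8622 / 2.704 = 0.6887

0.6887


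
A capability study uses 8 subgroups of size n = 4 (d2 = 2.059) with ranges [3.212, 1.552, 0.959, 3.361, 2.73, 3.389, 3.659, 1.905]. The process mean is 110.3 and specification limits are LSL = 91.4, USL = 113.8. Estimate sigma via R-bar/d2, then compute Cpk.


R_bar = (3.212 + 1.552 + 0.959 + 3.361 + 2.73 + 3.389 + 3.659 + 1.905) / 8 = 2.595875
sigma = R_bar / d2 = 2.595875 / 2.059 = 1.2607455
Cp = (USL - LSL)/(6*sigma) = (113.8 - 91.4)/(6*1.2607455) = 2.9612
Cpu = (113.8 - 110.3)/(3*1.2607455) = 0.9254
Cpl = (110.3 - 91.4)/(3*1.2607455) = 4.9970
Cpk = min(Cpu, Cpl) = 0.9254

0.9254


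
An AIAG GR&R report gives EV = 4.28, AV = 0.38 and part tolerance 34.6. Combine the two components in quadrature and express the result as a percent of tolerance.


GRR = sqrt(EV^2 + AV^2) = sqrt(4.28^2 + 0.38^2) = 4.296836
%GRR = GRR / tol * 100 = 4.296836 / 34.6 * 100
%GRR = 12.4186

12.4186


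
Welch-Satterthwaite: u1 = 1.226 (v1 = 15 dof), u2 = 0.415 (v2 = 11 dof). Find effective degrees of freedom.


uc = sqrt(u1^2 + u2^2) = sqrt(1.226^2 + 0.415^2) = 1.2943342
v_eff = uc^4 / (u1^4/v1 + u2^4/v2)
= 1.2943342^4 / (1.226^4/15 + 0.415^4/11)
= 2.8066335 / 0.15331233
v_eff = 18.3066

18.3066


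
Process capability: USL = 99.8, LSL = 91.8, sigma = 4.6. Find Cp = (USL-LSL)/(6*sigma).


Cp = (USL - LSL) / (6 * sigma)
= (99.8 - 91.8) / (6 * 4.6)
= 8.0000 / 27.6000
= 0.2899

0.2899


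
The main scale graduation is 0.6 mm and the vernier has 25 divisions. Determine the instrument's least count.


LC = MSD / n_div
= 0.6 / 25
= 0.0240

0.0240


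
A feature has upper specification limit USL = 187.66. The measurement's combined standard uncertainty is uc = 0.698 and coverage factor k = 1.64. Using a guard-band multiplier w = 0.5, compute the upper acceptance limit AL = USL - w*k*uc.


U = k * uc = 1.64 * 0.698 = 1.14472
guard band g = w * U = 0.5 * 1.14472 = 0.57236
AL = USL - g = 187.66 - 0.57236
AL = 187.0876

187.0876


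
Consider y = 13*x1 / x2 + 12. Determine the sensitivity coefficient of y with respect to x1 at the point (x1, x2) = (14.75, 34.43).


y = 13*x1 / x2 + 12
dy/dx1 = 13/x2
Evaluate at x2 = 34.43: c1 = 13 / 34.43
c1 = 0.3776

0.3776


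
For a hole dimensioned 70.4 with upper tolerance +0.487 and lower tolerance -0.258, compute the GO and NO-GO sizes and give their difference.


GO = nominal - lower_tol (smallest hole = maximum material condition)
GO = 70.4 - 0.258 = 70.142
NO-GO = nominal + upper_tol (largest hole = least material condition)
NO-GO = 70.4 + 0.487 = 70.887
spread = NO-GO - GO = 70.887 - 70.142 = 0.7450

0.7450


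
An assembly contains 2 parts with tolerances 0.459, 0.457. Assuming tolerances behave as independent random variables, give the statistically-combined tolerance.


RSS = sqrt(0.459^2 + 0.457^2)
= sqrt(0.41953)
= 0.6477

0.6477


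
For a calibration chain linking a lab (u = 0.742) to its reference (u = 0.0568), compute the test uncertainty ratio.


TUR = u_lab / u_ref
= 0.742 / 0.0568
= 13.0634

13.0634


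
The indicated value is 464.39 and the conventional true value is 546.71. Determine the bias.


Systematic error = measured - true
= 464.39 - 546.71
= -82.3200

-82.3200


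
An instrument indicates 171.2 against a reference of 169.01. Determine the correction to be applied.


Correction = standard - reading
= 169.01 - 171.2
= -2.1900

-2.1900


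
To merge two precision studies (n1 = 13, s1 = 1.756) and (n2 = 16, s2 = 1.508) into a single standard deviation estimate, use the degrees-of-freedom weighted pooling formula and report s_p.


s_p = sqrt(((n1-1)*s1^2 + (n2-1)*s2^2) / (n1+n2-2))
numerator = (13-1)*1.756^2 + (16-1)*1.508^2 = 37.002432 + 34.11096 = 71.113392
denominator = 13 + 16 - 2 = 27
s_p^2 = 71.113392 / 27 = 2.6338293
s_p = sqrt(2.6338293) = 1.6229

1.6229


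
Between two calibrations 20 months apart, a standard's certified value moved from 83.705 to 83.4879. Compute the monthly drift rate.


rate = (v2 - v1) / months
= (83.4879 - 83.705) / 20
= -0.2171 / 20
= -0.0109

-0.0109


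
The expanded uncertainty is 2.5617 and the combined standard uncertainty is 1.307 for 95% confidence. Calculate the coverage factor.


k = U / uc
k = 2.5617 / 1.307
k = 1.96

1.96


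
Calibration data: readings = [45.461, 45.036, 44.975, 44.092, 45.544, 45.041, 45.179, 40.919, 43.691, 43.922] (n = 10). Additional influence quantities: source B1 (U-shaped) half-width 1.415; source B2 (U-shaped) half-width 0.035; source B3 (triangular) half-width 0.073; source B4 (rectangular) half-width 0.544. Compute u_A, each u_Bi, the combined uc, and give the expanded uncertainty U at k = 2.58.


mean = (45.461 + 45.036 + 44.975 + 44.092 + 45.544 + 45.041 + 45.179 + 40.919 + 43.691 + 43.922) / 10 = 44.386
s = sqrt(sum((x - mean)^2)/(n-1)) = 1.3795623
u_A = s / sqrt(n) = 1.3795623 / sqrt(10) = 0.4362559
u_B1 = 1.415 / sqrt(2) = 1.0005561
u_B2 = 0.035 / sqrt(2) = 0.024748737
u_B3 = 0.073 / sqrt(6) = 0.029802125
u_B4 = 0.544 / sqrt(3) = 0.31407855
uc = sqrt(0.4362559^2 + 1.0005561^2 + 0.024748737^2 + 0.029802125^2 + 0.31407855^2) = 1.136476
U = k * uc = 2.58 * 1.136476
U = 2.9321

2.9321


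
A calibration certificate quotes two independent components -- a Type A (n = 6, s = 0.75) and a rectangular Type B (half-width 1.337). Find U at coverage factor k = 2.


u_A = s / sqrt(n) = 0.75 / sqrt(6) = 0.30618622
u_B = half_width / sqrt(3) = 1.337 / sqrt(3) = 0.77191731
uc = sqrt(u_A^2 + u_B^2) = sqrt(0.30618622^2 + 0.77191731^2) = 0.83042539
U = k * uc = 2 * 0.83042539
U = 1.6609

1.6609


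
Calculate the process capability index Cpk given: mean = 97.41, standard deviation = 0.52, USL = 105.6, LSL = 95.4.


Cpu = (USL - mean) / (3*sigma) = (105.6 - 97.41) / (3*0.52) = 5.2500
Cpl = (mean - LSL) / (3*sigma) = (97.41 - 95.4) / (3*0.52) = 1.2885
Cpk = min(Cpu, Cpl) = 1.2885

1.2885


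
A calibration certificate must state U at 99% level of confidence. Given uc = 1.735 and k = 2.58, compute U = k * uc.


U = k * uc
U = 2.58 * 1.735
U = 4.4763

4.4763


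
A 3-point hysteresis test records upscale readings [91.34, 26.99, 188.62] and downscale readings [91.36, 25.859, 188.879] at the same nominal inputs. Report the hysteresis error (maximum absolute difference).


|91.34 - 91.36| = 0.0200
|26.99 - 25.859| = 1.1310
|188.62 - 188.879| = 0.2590
hysteresis = max(diffs) = 1.1310

1.1310


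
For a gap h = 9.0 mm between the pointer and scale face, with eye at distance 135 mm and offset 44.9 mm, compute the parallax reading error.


error = h * offset / d
= 9.0 * 44.9 / 135
= 2.9933

2.9933


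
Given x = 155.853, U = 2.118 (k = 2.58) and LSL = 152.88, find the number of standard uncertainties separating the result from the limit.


u = U / k = 2.118 / 2.58 = 0.82093023
margin = |LSL - x| = |152.88 - 155.853| = 2.973
z = margin / u = 2.973 / 0.82093023
z = 3.6215

3.6215


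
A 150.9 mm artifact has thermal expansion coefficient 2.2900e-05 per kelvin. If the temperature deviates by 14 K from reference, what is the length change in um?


dL = L * alpha * dT
= 150.9 * 2.2900e-05 * 14
= 0.0483785 mm
dL_um = 0.0483785 * 1000 = 48.3785 um

48.3785


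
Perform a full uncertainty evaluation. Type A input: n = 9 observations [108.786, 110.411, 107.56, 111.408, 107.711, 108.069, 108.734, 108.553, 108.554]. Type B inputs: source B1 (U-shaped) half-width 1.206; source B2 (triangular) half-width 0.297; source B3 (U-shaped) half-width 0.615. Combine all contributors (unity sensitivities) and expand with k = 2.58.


mean = (108.786 + 110.411 + 107.56 + 111.408 + 107.711 + 108.069 + 108.734 + 108.553 + 108.554) / 9 = 108.8651111
s = sqrt(sum((x - mean)^2)/(n-1)) = 1.2620811
u_A = s / sqrt(n) = 1.2620811 / sqrt(9) = 0.4206937
u_B1 = 1.206 / sqrt(2) = 0.85277078
u_B2 = 0.297 / sqrt(6) = 0.12124974
u_B3 = 0.615 / sqrt(2) = 0.43487067
uc = sqrt(0.4206937^2 + 0.85277078^2 + 0.12124974^2 + 0.43487067^2) = 1.052623
U = k * uc = 2.58 * 1.052623
U = 2.7158

2.7158


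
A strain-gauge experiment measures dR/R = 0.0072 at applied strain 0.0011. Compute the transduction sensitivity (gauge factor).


GF = (dR/R) / epsilon
= 0.0072 / 0.0011
= 6.5455

6.5455


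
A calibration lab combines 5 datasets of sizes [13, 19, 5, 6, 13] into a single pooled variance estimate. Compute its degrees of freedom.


nu = sum_i (n_i - 1)
nu = ((13 - 1) + (19 - 1) + (5 - 1) + (6 - 1) + (13 - 1))
nu = 12 + 18 + 4 + 5 + 12
nu = 51

51


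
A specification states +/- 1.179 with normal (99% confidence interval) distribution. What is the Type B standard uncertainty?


u_B = half_width / 2.576
u_B = 1.179 / 2.576
u_B = 0.4577

0.4577


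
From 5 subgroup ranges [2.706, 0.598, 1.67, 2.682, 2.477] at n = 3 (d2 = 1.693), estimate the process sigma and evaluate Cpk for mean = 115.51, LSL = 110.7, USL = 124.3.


R_bar = (2.706 + 0.598 + 1.67 + 2.682 + 2.477) / 5 = 2.0266
sigma = R_bar / d2 = 2.0266 / 1.693 = 1.1970467
Cp = (USL - LSL)/(6*sigma) = (124.3 - 110.7)/(6*1.1970467) = 1.8935
Cpu = (124.3 - 115.51)/(3*1.1970467) = 2.4477
Cpl = (115.51 - 110.7)/(3*1.1970467) = 1.3394
Cpk = min(Cpu, Cpl) = 1.3394

1.3394


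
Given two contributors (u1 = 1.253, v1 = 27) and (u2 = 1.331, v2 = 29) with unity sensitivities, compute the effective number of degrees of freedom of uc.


uc = sqrt(u1^2 + u2^2) = sqrt(1.253^2 + 1.331^2) = 1.8279962
v_eff = uc^4 / (u1^4/v1 + u2^4/v2)
= 1.8279962^4 / (1.253^4/27 + 1.331^4/29)
= 11.166091 / 0.19951531
v_eff = 55.9661

55.9661


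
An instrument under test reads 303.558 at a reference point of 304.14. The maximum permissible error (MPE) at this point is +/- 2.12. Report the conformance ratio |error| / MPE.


e = indication - reference = 303.558 - 304.14 = -0.5820
|e| = 0.5820
ratio = |e| / MPE = 0.5820 / 2.12
ratio = 0.2745

0.2745


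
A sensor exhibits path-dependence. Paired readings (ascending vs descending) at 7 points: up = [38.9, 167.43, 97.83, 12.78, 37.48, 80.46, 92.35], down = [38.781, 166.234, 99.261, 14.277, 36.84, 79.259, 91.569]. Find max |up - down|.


|38.9 - 38.781| = 0.1190
|167.43 - 166.234| = 1.1960
|97.83 - 99.261| = 1.4310
|12.78 - 14.277| = 1.4970
|37.48 - 36.84| = 0.6400
|80.46 - 79.259| = 1.2010
|92.35 - 91.569| = 0.7810
hysteresis = max(diffs) = 1.4970

1.4970


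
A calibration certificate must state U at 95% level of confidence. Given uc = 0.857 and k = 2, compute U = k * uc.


U = k * uc
U = 2 * 0.857
U = 1.7140

1.7140


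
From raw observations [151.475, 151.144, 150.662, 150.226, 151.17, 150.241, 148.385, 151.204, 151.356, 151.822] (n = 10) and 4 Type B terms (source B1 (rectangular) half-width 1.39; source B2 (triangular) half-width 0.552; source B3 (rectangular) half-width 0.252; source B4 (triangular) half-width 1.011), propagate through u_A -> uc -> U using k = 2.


mean = (151.475 + 151.144 + 150.662 + 150.226 + 151.17 + 150.241 + 148.385 + 151.204 + 151.356 + 151.822) / 10 = 150.7685
s = sqrt(sum((x - mean)^2)/(n-1)) = 0.98381347
u_A = s / sqrt(n) = 0.98381347 / sqrt(10) = 0.31110914
u_B1 = 1.39 / sqrt(3) = 0.80251687
u_B2 = 0.552 / sqrt(6) = 0.22535306
u_B3 = 0.252 / sqrt(3) = 0.14549227
u_B4 = 1.011 / sqrt(6) = 0.41273902
uc = sqrt(0.31110914^2 + 0.80251687^2 + 0.22535306^2 + 0.14549227^2 + 0.41273902^2) = 0.99152797
U = k * uc = 2 * 0.99152797
U = 1.9831

1.9831


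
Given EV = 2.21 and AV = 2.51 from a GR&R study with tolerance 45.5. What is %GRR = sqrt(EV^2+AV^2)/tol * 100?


GRR = sqrt(EV^2 + AV^2) = sqrt(2.21^2 + 2.51^2) = 3.3442787
%GRR = GRR / tol * 100 = 3.3442787 / 45.5 * 100
%GRR = 7.3501

7.3501


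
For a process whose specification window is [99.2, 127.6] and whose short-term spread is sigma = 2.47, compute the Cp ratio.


Cp = (USL - LSL) / (6 * sigma)
= (127.6 - 99.2) / (6 * 2.47)
= 28.4000 / 14.8200
= 1.9163

1.9163


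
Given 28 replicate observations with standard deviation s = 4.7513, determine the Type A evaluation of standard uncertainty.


u_A = s / sqrt(n)
u_A = 4.7513 / sqrt(28)
u_A = 4.7513 / 5.2915026
u_A = 0.8979

0.8979


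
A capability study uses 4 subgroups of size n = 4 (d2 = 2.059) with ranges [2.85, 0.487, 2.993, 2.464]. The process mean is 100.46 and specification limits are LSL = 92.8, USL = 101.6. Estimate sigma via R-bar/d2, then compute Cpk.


R_bar = (2.85 + 0.487 + 2.993 + 2.464) / 4 = 2.1985
sigma = R_bar / d2 = 2.1985 / 2.059 = 1.0677513
Cp = (USL - LSL)/(6*sigma) = (101.6 - 92.8)/(6*1.0677513) = 1.3736
Cpu = (101.6 - 100.46)/(3*1.0677513) = 0.3559
Cpl = (100.46 - 92.8)/(3*1.0677513) = 2.3913
Cpk = min(Cpu, Cpl) = 0.3559

0.3559


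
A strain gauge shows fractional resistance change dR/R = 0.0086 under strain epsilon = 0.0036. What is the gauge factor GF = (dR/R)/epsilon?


GF = (dR/R) / epsilon
= 0.0086 / 0.0036
= 2.3889

2.3889


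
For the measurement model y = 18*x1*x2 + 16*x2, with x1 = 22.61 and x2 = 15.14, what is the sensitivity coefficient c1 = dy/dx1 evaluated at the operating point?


y = 18*x1*x2 + 16*x2
dy/dx1 = 18*x2
Evaluate at x2 = 15.14: c1 = 18 * 15.14
c1 = 272.5200

272.5200


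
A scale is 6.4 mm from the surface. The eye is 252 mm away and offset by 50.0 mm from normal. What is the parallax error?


error = h * offset / d
= 6.4 * 50.0 / 252
= 1.2698

1.2698


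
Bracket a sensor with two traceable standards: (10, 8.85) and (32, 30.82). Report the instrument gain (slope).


slope = (y2 - y1) / (x2 - x1)
= (30.82 - 8.85) / (32 - 10)
= 21.9700 / 22
= 0.9986

0.9986


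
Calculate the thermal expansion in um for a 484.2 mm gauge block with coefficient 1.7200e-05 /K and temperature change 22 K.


dL = L * alpha * dT
= 484.2 * 1.7200e-05 * 22
= 0.1832213 mm
dL_um = 0.1832213 * 1000 = 183.2213 um

183.2213


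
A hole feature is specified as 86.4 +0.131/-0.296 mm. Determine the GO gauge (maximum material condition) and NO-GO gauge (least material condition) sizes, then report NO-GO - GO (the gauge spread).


GO = nominal - lower_tol (smallest hole = maximum material condition)
GO = 86.4 - 0.296 = 86.104
NO-GO = nominal + upper_tol (largest hole = least material condition)
NO-GO = 86.4 + 0.131 = 86.531
spread = NO-GO - GO = 86.531 - 86.104 = 0.4270

0.4270
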